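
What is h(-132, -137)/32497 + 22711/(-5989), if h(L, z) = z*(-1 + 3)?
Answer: -739680353/194624533 ≈ -3.8005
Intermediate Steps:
h(L, z) = 2*z (h(L, z) = z*2 = 2*z)
h(-132, -137)/32497 + 22711/(-5989) = (2*(-137))/32497 + 22711/(-5989) = -274*1/32497 + 22711*(-1/5989) = -274/32497 - 22711/5989 = -739680353/194624533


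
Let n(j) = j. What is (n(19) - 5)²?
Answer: 196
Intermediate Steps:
(n(19) - 5)² = (19 - 5)² = 14² = 196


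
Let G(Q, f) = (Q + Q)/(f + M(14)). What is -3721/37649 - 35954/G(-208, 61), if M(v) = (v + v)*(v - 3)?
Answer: 249744356969/7830992 ≈ 31892.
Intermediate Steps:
M(v) = 2*v*(-3 + v) (M(v) = (2*v)*(-3 + v) = 2*v*(-3 + v))
G(Q, f) = 2*Q/(308 + f) (G(Q, f) = (Q + Q)/(f + 2*14*(-3 + 14)) = (2*Q)/(f + 2*14*11) = (2*Q)/(f + 308) = (2*Q)/(308 + f) = 2*Q/(308 + f))
-3721/37649 - 35954/G(-208, 61) = -3721/37649 - 35954/(2*(-208)/(308 + 61)) = -3721*1/37649 - 35954/(2*(-208)/369) = -3721/37649 - 35954/(2*(-208)*(1/369)) = -3721/37649 - 35954/(-416/369) = -3721/37649 - 35954*(-369/416) = -3721/37649 + 6633513/208 = 249744356969/7830992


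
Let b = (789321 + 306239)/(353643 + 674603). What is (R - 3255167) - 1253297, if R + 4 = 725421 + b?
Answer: -1944950925001/514123 ≈ -3.7830e+6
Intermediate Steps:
b = 547780/514123 (b = 1095560/1028246 = 1095560*(1/1028246) = 547780/514123 ≈ 1.0655)
R = 372954112071/514123 (R = -4 + (725421 + 547780/514123) = -4 + 372956168563/514123 = 372954112071/514123 ≈ 7.2542e+5)
(R - 3255167) - 1253297 = (372954112071/514123 - 3255167) - 1253297 = -1300602111470/514123 - 1253297 = -1944950925001/514123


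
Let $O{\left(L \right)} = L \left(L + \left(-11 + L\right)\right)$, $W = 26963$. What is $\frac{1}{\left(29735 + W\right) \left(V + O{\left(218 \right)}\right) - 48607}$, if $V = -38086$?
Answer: $\frac{1}{3093621065} \approx 3.2325 \cdot 10^{-10}$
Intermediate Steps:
$O{\left(L \right)} = L \left(-11 + 2 L\right)$
$\frac{1}{\left(29735 + W\right) \left(V + O{\left(218 \right)}\right) - 48607} = \frac{1}{\left(29735 + 26963\right) \left(-38086 + 218 \left(-11 + 2 \cdot 218\right)\right) - 48607} = \frac{1}{56698 \left(-38086 + 218 \left(-11 + 436\right)\right) - 48607} = \frac{1}{56698 \left(-38086 + 218 \cdot 425\right) - 48607} = \frac{1}{56698 \left(-38086 + 92650\right) - 48607} = \frac{1}{56698 \cdot 54564 - 48607} = \frac{1}{3093669672 - 48607} = \frac{1}{3093621065}$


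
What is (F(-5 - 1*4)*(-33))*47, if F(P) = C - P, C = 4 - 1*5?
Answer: -12408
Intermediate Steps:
C = -1 (C = 4 - 5 = -1)
F(P) = -1 - P
(F(-5 - 1*4)*(-33))*47 = ((-1 - (-5 - 1*4))*(-33))*47 = ((-1 - (-5 - 4))*(-33))*47 = ((-1 - 1*(-9))*(-33))*47 = ((-1 + 9)*(-33))*47 = (8*(-33))*47 = -264*47 = -12408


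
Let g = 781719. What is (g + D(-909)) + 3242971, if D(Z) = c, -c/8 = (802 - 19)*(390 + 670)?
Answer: -2615150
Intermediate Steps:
c = -6639840 (c = -8*(802 - 19)*(390 + 670) = -6264*1060 = -8*829980 = -6639840)
D(Z) = -6639840
(g + D(-909)) + 3242971 = (781719 - 6639840) + 3242971 = -5858121 + 3242971 = -2615150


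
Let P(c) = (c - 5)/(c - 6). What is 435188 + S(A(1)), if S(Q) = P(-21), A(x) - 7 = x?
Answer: 11750102/27 ≈ 4.3519e+5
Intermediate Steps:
A(x) = 7 + x
P(c) = (-5 + c)/(-6 + c)
S(Q) = 26/27 (S(Q) = (-5 - 21)/(-6 - 21) = -26/(-27) = -1/27*(-26) = 26/27)
435188 + S(A(1)) = 435188 + 26/27 = 11750102/27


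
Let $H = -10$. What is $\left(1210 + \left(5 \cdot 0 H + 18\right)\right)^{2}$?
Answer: $1507984$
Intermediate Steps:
$\left(1210 + \left(5 \cdot 0 H + 18\right)\right)^{2} = \left(1210 + \left(5 \cdot 0 \left(-10\right) + 18\right)\right)^{2} = \left(1210 + \left(0 \left(-10\right) + 18\right)\right)^{2} = \left(1210 + \left(0 + 18\right)\right)^{2} = \left(1210 + 18\right)^{2} = 1228^{2} = 1507984$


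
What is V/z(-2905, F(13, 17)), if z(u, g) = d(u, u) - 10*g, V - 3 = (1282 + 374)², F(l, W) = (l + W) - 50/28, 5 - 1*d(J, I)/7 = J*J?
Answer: -6398791/137837985 ≈ -0.046423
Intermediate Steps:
d(J, I) = 35 - 7*J² (d(J, I) = 35 - 7*J*J = 35 - 7*J²)
F(l, W) = -25/14 + W + l (F(l, W) = (W + l) - 50*1/28 = (W + l) - 25/14 = -25/14 + W + l)
V = 2742339 (V = 3 + (1282 + 374)² = 3 + 1656² = 3 + 2742336 = 2742339)
z(u, g) = 35 - 10*g - 7*u² (z(u, g) = (35 - 7*u²) - 10*g = 35 - 10*g - 7*u²)
V/z(-2905, F(13, 17)) = 2742339/(35 - 10*(-25/14 + 17 + 13) - 7*(-2905)²) = 2742339/(35 - 10*395/14 - 7*8439025) = 2742339/(35 - 1975/7 - 59073175) = 2742339/(-413513955/7) = 2742339*(-7/413513955) = -6398791/137837985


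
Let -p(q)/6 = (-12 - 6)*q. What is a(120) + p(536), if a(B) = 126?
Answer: 58014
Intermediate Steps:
p(q) = 108*q (p(q) = -6*(-12 - 6)*q = -(-108)*q = 108*q)
a(120) + p(536) = 126 + 108*536 = 126 + 57888 = 58014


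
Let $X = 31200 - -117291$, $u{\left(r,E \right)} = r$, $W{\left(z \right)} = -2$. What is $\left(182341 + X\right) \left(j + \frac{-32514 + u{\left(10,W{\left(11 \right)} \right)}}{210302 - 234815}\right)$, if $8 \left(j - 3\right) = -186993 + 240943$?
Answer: $\frac{54724769395676}{24513} \approx 2.2325 \cdot 10^{9}$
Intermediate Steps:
$j = \frac{26987}{4}$ ($j = 3 + \frac{-186993 + 240943}{8} = 3 + \frac{1}{8} \cdot 53950 = 3 + \frac{26975}{4} = \frac{26987}{4} \approx 6746.8$)
$X = 148491$ ($X = 31200 + 117291 = 148491$)
$\left(182341 + X\right) \left(j + \frac{-32514 + u{\left(10,W{\left(11 \right)} \right)}}{210302 - 234815}\right) = \left(182341 + 148491\right) \left(\frac{26987}{4} + \frac{-32514 + 10}{210302 - 234815}\right) = 330832 \left(\frac{26987}{4} - \frac{32504}{-24513}\right) = 330832 \left(\frac{26987}{4} - - \frac{32504}{24513}\right) = 330832 \left(\frac{26987}{4} + \frac{32504}{24513}\right) = 330832 \cdot \frac{661662347}{98052} = \frac{54724769395676}{24513}$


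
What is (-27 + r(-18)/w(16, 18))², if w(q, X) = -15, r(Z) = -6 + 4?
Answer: 162409/225 ≈ 721.82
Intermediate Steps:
r(Z) = -2
(-27 + r(-18)/w(16, 18))² = (-27 - 2/(-15))² = (-27 - 2*(-1/15))² = (-27 + 2/15)² = (-403/15)² = 162409/225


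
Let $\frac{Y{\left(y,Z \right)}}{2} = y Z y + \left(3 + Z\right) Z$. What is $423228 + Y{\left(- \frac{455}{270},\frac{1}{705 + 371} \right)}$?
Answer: $\frac{89303089304893}{211004676} \approx 4.2323 \cdot 10^{5}$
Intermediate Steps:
$Y{\left(y,Z \right)} = 2 Z y^{2} + 2 Z \left(3 + Z\right)$ ($Y{\left(y,Z \right)} = 2 \left(y Z y + \left(3 + Z\right) Z\right) = 2 \left(Z y y + Z \left(3 + Z\right)\right) = 2 \left(Z y^{2} + Z \left(3 + Z\right)\right) = 2 Z y^{2} + 2 Z \left(3 + Z\right)$)
$423228 + Y{\left(- \frac{455}{270},\frac{1}{705 + 371} \right)} = 423228 + \frac{2 \left(3 + \frac{1}{705 + 371} + \left(- \frac{455}{270}\right)^{2}\right)}{705 + 371} = 423228 + \frac{2 \left(3 + \frac{1}{1076} + \left(\left(-455\right) \frac{1}{270}\right)^{2}\right)}{1076} = 423228 + 2 \cdot \frac{1}{1076} \left(3 + \frac{1}{1076} + \left(- \frac{91}{54}\right)^{2}\right) = 423228 + 2 \cdot \frac{1}{1076} \left(3 + \frac{1}{1076} + \frac{8281}{2916}\right) = 423228 + 2 \cdot \frac{1}{1076} \cdot \frac{2290765}{392202} = 423228 + \frac{2290765}{211004676} = \frac{89303089304893}{211004676}$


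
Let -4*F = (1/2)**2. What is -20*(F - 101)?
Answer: 8085/4 ≈ 2021.3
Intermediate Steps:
F = -1/16 (F = -(1/2)**2/4 = -1/4*1/4 = -1/16 ≈ -0.062500)
-20*(F - 101) = -20*(-1/16 - 101) = -20*(-1617/16) = 8085/4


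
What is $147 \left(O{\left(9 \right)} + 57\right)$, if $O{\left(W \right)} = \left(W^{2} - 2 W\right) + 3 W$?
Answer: $21609$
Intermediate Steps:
$O{\left(W \right)} = W + W^{2}$
$147 \left(O{\left(9 \right)} + 57\right) = 147 \left(9 \left(1 + 9\right) + 57\right) = 147 \left(9 \cdot 10 + 57\right) = 147 \left(90 + 57\right) = 147 \cdot 147 = 21609$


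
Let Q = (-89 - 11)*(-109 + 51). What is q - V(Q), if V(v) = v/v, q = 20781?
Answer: 20780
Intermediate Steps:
Q = 5800 (Q = -100*(-58) = 5800)
V(v) = 1
q - V(Q) = 20781 - 1*1 = 20781 - 1 = 20780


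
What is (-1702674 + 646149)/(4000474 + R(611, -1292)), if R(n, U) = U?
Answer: -1056525/3999182 ≈ -0.26419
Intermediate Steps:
(-1702674 + 646149)/(4000474 + R(611, -1292)) = (-1702674 + 646149)/(4000474 - 1292) = -1056525/3999182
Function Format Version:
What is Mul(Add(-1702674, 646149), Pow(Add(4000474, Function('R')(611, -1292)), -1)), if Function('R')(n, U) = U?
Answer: Rational(-1056525, 3999182) ≈ -0.26419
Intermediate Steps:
Mul(Add(-1702674, 646149), Pow(Add(4000474, Function('R')(611, -1292)), -1)) = Mul(Add(-1702674, 646149), Pow(Add(4000474, -1292), -1)) = Mul(-1056525, Pow(3999182, -1)) = Mul(-1056525, Rational(1, 3999182)) = Rational(-1056525, 3999182)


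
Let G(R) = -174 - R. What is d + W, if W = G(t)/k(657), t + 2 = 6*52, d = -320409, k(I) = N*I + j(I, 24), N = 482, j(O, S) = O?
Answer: -101675708863/317331 ≈ -3.2041e+5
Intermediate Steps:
k(I) = 483*I (k(I) = 482*I + I = 483*I)
t = 310 (t = -2 + 6*52 = -2 + 312 = 310)
W = -484/317331 (W = (-174 - 1*310)/((483*657)) = (-174 - 310)/317331 = -484*1/317331 = -484/317331 ≈ -0.0015252)
d + W = -320409 - 484/317331 = -101675708863/317331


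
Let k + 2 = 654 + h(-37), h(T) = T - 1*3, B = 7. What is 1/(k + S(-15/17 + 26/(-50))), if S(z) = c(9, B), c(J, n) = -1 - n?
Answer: 1/604 ≈ 0.0016556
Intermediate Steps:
S(z) = -8 (S(z) = -1 - 1*7 = -1 - 7 = -8)
h(T) = -3 + T (h(T) = T - 3 = -3 + T)
k = 612 (k = -2 + (654 + (-3 - 37)) = -2 + (654 - 40) = -2 + 614 = 612)
1/(k + S(-15/17 + 26/(-50))) = 1/(612 - 8) = 1/604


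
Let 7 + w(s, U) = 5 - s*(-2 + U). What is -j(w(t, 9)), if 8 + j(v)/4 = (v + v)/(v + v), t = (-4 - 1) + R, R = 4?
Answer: 28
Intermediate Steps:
t = -1 (t = (-4 - 1) + 4 = -5 + 4 = -1)
w(s, U) = -2 - s*(-2 + U) (w(s, U) = -7 + (5 - s*(-2 + U)) = -2 - s*(-2 + U))
j(v) = -28 (j(v) = -32 + 4*((v + v)/(v + v)) = -32 + 4*((2*v)/((2*v))) = -32 + 4*((2*v)*(1/(2*v))) = -32 + 4*1 = -32 + 4 = -28)
-j(w(t, 9)) = -1*(-28) = 28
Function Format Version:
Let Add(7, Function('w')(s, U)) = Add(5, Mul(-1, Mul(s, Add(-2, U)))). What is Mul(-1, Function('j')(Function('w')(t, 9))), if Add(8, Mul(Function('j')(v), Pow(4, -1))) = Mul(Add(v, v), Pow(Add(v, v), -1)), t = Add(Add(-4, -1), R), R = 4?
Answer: 28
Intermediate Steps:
t = -1 (t = Add(Add(-4, -1), 4) = Add(-5, 4) = -1)
Function('w')(s, U) = Add(-2, Mul(-1, s, Add(-2, U))) (Function('w')(s, U) = Add(-7, Add(5, Mul(-1, Mul(s, Add(-2, U))))) = Add(-7, Add(5, Mul(-1, s, Add(-2, U)))) = Add(-2, Mul(-1, s, Add(-2, U))))
Function('j')(v) = -28 (Function('j')(v) = Add(-32, Mul(4, Mul(Add(v, v), Pow(Add(v, v), -1)))) = Add(-32, Mul(4, Mul(Mul(2, v), Pow(Mul(2, v), -1)))) = Add(-32, Mul(4, Mul(Mul(2, v), Mul(Rational(1, 2), Pow(v, -1))))) = Add(-32, Mul(4, 1)) = Add(-32, 4) = -28)
Mul(-1, Function('j')(Function('w')(t, 9))) = Mul(-1, -28) = 28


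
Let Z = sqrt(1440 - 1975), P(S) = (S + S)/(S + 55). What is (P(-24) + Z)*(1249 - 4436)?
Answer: 152976/31 - 3187*I*sqrt(535) ≈ 4934.7 - 73716.0*I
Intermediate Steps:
P(S) = 2*S/(55 + S) (P(S) = (2*S)/(55 + S) = 2*S/(55 + S))
Z = I*sqrt(535) (Z = sqrt(-535) = I*sqrt(535) ≈ 23.13*I)
(P(-24) + Z)*(1249 - 4436) = (2*(-24)/(55 - 24) + I*sqrt(535))*(1249 - 4436) = (2*(-24)/31 + I*sqrt(535))*(-3187) = (2*(-24)*(1/31) + I*sqrt(535))*(-3187) = (-48/31 + I*sqrt(535))*(-3187) = 152976/31 - 3187*I*sqrt(535)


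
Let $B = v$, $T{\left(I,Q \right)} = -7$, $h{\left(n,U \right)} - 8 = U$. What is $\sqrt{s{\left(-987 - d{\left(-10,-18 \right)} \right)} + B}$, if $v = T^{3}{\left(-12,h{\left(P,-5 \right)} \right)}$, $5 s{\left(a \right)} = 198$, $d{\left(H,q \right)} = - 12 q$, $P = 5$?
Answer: $\frac{i \sqrt{7585}}{5} \approx 17.418 i$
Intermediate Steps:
$h{\left(n,U \right)} = 8 + U$
$s{\left(a \right)} = \frac{198}{5}$ ($s{\left(a \right)} = \frac{1}{5} \cdot 198 = \frac{198}{5}$)
$v = -343$ ($v = \left(-7\right)^{3} = -343$)
$B = -343$
$\sqrt{s{\left(-987 - d{\left(-10,-18 \right)} \right)} + B} = \sqrt{\frac{198}{5} - 343} = \sqrt{- \frac{1517}{5}} = \frac{i \sqrt{7585}}{5}$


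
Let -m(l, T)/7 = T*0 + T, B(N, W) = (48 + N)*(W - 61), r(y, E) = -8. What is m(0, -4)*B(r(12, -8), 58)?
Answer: -3360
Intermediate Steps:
B(N, W) = (-61 + W)*(48 + N) (B(N, W) = (48 + N)*(-61 + W) = (-61 + W)*(48 + N))
m(l, T) = -7*T (m(l, T) = -7*(T*0 + T) = -7*(0 + T) = -7*T)
m(0, -4)*B(r(12, -8), 58) = (-7*(-4))*(-2928 - 61*(-8) + 48*58 - 8*58) = 28*(-2928 + 488 + 2784 - 464) = 28*(-120) = -3360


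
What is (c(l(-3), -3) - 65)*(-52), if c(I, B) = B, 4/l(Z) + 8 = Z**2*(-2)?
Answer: 3536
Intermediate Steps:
l(Z) = 4/(-8 - 2*Z**2) (l(Z) = 4/(-8 + Z**2*(-2)) = 4/(-8 - 2*Z**2))
(c(l(-3), -3) - 65)*(-52) = (-3 - 65)*(-52) = -68*(-52) = 3536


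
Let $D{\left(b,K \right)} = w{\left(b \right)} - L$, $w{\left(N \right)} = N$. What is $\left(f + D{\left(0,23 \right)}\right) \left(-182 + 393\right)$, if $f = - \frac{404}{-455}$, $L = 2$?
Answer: $- \frac{106766}{455} \approx -234.65$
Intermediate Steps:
$D{\left(b,K \right)} = -2 + b$ ($D{\left(b,K \right)} = b - 2 = -2 + b$)
$f = \frac{404}{455}$ ($f = \left(-404\right) \left(- \frac{1}{455}\right) = \frac{404}{455} \approx 0.88791$)
$\left(f + D{\left(0,23 \right)}\right) \left(-182 + 393\right) = \left(\frac{404}{455} + \left(-2 + 0\right)\right) \left(-182 + 393\right) = \left(\frac{404}{455} - 2\right) 211 = \left(- \frac{506}{455}\right) 211 = - \frac{106766}{455}$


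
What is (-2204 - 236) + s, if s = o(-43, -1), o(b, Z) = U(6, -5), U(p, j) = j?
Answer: -2445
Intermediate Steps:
o(b, Z) = -5
s = -5
(-2204 - 236) + s = (-2204 - 236) - 5 = -2440 - 5 = -2445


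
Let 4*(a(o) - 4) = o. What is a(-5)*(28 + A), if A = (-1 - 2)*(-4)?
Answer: 110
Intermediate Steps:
A = 12 (A = -3*(-4) = 12)
a(o) = 4 + o/4
a(-5)*(28 + A) = (4 + (1/4)*(-5))*(28 + 12) = (4 - 5/4)*40 = (11/4)*40 = 110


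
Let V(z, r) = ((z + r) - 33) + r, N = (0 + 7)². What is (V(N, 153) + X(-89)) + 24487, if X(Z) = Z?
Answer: 24720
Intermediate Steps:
N = 49 (N = 7² = 49)
V(z, r) = -33 + z + 2*r (V(z, r) = ((r + z) - 33) + r = (-33 + r + z) + r = -33 + z + 2*r)
(V(N, 153) + X(-89)) + 24487 = ((-33 + 49 + 2*153) - 89) + 24487 = ((-33 + 49 + 306) - 89) + 24487 = (322 - 89) + 24487 = 233 + 24487 = 24720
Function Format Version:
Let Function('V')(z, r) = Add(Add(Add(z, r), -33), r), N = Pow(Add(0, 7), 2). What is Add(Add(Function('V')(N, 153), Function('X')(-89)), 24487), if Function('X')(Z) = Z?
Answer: 24720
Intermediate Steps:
N = 49 (N = Pow(7, 2) = 49)
Function('V')(z, r) = Add(-33, z, Mul(2, r)) (Function('V')(z, r) = Add(Add(Add(r, z), -33), r) = Add(Add(-33, r, z), r) = Add(-33, z, Mul(2, r)))
Add(Add(Function('V')(N, 153), Function('X')(-89)), 24487) = Add(Add(Add(-33, 49, Mul(2, 153)), -89), 24487) = Add(Add(Add(-33, 49, 306), -89), 24487) = Add(Add(322, -89), 24487) = Add(233, 24487) = 24720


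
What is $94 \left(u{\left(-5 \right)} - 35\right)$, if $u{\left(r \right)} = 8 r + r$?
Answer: $-7520$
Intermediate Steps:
$u{\left(r \right)} = 9 r$
$94 \left(u{\left(-5 \right)} - 35\right) = 94 \left(9 \left(-5\right) - 35\right) = 94 \left(-45 - 35\right) = 94 \left(-80\right) = -7520$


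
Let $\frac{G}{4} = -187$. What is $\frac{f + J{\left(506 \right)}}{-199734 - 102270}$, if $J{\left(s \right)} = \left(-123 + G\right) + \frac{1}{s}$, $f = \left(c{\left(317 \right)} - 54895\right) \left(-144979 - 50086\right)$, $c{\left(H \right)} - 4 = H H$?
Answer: $\frac{4500654818945}{152814024} \approx 29452.0$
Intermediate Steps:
$G = -748$ ($G = 4 \left(-187\right) = -748$)
$c{\left(H \right)} = 4 + H^{2}$ ($c{\left(H \right)} = 4 + H H = 4 + H^{2}$)
$f = -8894573870$ ($f = \left(\left(4 + 317^{2}\right) - 54895\right) \left(-144979 - 50086\right) = \left(\left(4 + 100489\right) - 54895\right) \left(-195065\right) = \left(100493 - 54895\right) \left(-195065\right) = 45598 \left(-195065\right) = -8894573870$)
$J{\left(s \right)} = -871 + \frac{1}{s}$ ($J{\left(s \right)} = \left(-123 - 748\right) + \frac{1}{s} = -871 + \frac{1}{s}$)
$\frac{f + J{\left(506 \right)}}{-199734 - 102270} = \frac{-8894573870 - \left(871 - \frac{1}{506}\right)}{-199734 - 102270} = \frac{-8894573870 + \left(-871 + \frac{1}{506}\right)}{-302004} = \left(-8894573870 - \frac{440725}{506}\right) \left(- \frac{1}{302004}\right) = \left(- \frac{4500654818945}{506}\right) \left(- \frac{1}{302004}\right) = \frac{4500654818945}{152814024}$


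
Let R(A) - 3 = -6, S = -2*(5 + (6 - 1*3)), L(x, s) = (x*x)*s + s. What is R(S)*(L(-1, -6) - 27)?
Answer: 117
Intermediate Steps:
L(x, s) = s + s*x² (L(x, s) = x²*s + s = s*x² + s = s + s*x²)
S = -16 (S = -2*(5 + (6 - 3)) = -2*(5 + 3) = -2*8 = -16)
R(A) = -3 (R(A) = 3 - 6 = -3)
R(S)*(L(-1, -6) - 27) = -3*(-6*(1 + (-1)²) - 27) = -3*(-6*(1 + 1) - 27) = -3*(-6*2 - 27) = -3*(-12 - 27) = -3*(-39) = 117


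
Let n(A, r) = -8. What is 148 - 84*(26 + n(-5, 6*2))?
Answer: -1364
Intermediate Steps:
148 - 84*(26 + n(-5, 6*2)) = 148 - 84*(26 - 8) = 148 - 84*18 = 148 - 1512 = -1364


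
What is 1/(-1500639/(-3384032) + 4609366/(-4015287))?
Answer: -13587859697184/9572745775319 ≈ -1.4194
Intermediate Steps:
1/(-1500639/(-3384032) + 4609366/(-4015287)) = 1/(-1500639*(-1/3384032) + 4609366*(-1/4015287)) = 1/(1500639/3384032 - 4609366/4015287) = 1/(-9572745775319/13587859697184) = -13587859697184/9572745775319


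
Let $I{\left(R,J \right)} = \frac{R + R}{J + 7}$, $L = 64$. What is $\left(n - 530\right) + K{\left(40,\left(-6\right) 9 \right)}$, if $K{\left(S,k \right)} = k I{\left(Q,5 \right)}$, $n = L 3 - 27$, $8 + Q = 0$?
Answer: $-293$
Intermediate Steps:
$Q = -8$ ($Q = -8 + 0 = -8$)
$I{\left(R,J \right)} = \frac{2 R}{7 + J}$
$n = 165$ ($n = 64 \cdot 3 - 27 = 192 - 27 = 165$)
$K{\left(S,k \right)} = - \frac{4 k}{3}$ ($K{\left(S,k \right)} = k 2 \left(-8\right) \frac{1}{7 + 5} = k 2 \left(-8\right) \frac{1}{12} = k \left(- \frac{4}{3}\right) = - \frac{4 k}{3}$)
$\left(n - 530\right) + K{\left(40,\left(-6\right) 9 \right)} = \left(165 - 530\right) - \frac{4 \left(\left(-6\right) 9\right)}{3} = -365 - -72 = -365 + 72 = -293$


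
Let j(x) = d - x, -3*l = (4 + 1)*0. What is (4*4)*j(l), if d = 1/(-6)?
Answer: -8/3 ≈ -2.6667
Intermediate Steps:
l = 0 (l = -(4 + 1)*0/3 = -5*0/3 = -1/3*0 = 0)
d = -1/6 ≈ -0.16667
j(x) = -1/6 - x
(4*4)*j(l) = (4*4)*(-1/6 - 1*0) = 16*(-1/6 + 0) = 16*(-1/6) = -8/3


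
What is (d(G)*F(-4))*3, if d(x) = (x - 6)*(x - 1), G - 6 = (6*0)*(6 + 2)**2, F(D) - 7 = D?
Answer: 0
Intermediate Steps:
F(D) = 7 + D
G = 6 (G = 6 + (6*0)*(6 + 2)**2 = 6 + 0*8**2 = 6 + 0*64 = 6 + 0 = 6)
d(x) = (-1 + x)*(-6 + x) (d(x) = (-6 + x)*(-1 + x) = (-1 + x)*(-6 + x))
(d(G)*F(-4))*3 = ((6 + 6**2 - 7*6)*(7 - 4))*3 = ((6 + 36 - 42)*3)*3 = (0*3)*3 = 0*3 = 0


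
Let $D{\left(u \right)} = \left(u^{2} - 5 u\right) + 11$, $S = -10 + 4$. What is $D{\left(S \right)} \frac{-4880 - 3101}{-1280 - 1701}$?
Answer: $\frac{55867}{271} \approx 206.15$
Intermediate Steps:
$S = -6$
$D{\left(u \right)} = 11 + u^{2} - 5 u$
$D{\left(S \right)} \frac{-4880 - 3101}{-1280 - 1701} = \left(11 + \left(-6\right)^{2} - -30\right) \frac{-4880 - 3101}{-1280 - 1701} = \left(11 + 36 + 30\right) \left(- \frac{7981}{-2981}\right) = 77 \left(\left(-7981\right) \left(- \frac{1}{2981}\right)\right) = 77 \cdot \frac{7981}{2981} = \frac{55867}{271}$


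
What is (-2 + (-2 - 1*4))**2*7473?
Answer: 478272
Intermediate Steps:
(-2 + (-2 - 1*4))**2*7473 = (-2 + (-2 - 4))**2*7473 = (-2 - 6)**2*7473 = (-8)**2*7473 = 64*7473 = 478272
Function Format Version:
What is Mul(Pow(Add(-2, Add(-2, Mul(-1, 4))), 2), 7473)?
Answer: 478272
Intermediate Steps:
Mul(Pow(Add(-2, Add(-2, Mul(-1, 4))), 2), 7473) = Mul(Pow(Add(-2, Add(-2, -4)), 2), 7473) = Mul(Pow(Add(-2, -6), 2), 7473) = Mul(Pow(-8, 2), 7473) = Mul(64, 7473) = 478272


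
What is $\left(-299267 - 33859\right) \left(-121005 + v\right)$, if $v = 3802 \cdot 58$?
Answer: $-33149701386$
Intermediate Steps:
$v = 220516$
$\left(-299267 - 33859\right) \left(-121005 + v\right) = \left(-299267 - 33859\right) \left(-121005 + 220516\right) = \left(-333126\right) 99511 = -33149701386$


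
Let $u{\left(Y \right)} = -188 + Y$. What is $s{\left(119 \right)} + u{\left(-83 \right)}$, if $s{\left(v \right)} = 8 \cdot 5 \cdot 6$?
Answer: $-31$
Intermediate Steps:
$s{\left(v \right)} = 240$ ($s{\left(v \right)} = 40 \cdot 6 = 240$)
$s{\left(119 \right)} + u{\left(-83 \right)} = 240 - 271 = -31$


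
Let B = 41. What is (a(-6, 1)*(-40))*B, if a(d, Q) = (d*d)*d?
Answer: 354240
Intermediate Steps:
a(d, Q) = d**3 (a(d, Q) = d**2*d = d**3)
(a(-6, 1)*(-40))*B = ((-6)**3*(-40))*41 = -216*(-40)*41 = 8640*41 = 354240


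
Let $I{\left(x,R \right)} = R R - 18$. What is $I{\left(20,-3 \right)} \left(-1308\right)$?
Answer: $11772$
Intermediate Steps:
$I{\left(x,R \right)} = -18 + R^{2}$ ($I{\left(x,R \right)} = R^{2} - 18 = -18 + R^{2}$)
$I{\left(20,-3 \right)} \left(-1308\right) = \left(-18 + \left(-3\right)^{2}\right) \left(-1308\right) = \left(-18 + 9\right) \left(-1308\right) = \left(-9\right) \left(-1308\right) = 11772$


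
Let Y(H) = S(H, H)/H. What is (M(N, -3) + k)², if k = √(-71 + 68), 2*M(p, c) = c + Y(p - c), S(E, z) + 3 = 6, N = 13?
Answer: (45 - 32*I*√3)²/1024 ≈ -1.0225 - 4.8714*I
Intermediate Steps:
S(E, z) = 3 (S(E, z) = -3 + 6 = 3)
Y(H) = 3/H
M(p, c) = c/2 + 3/(2*(p - c)) (M(p, c) = (c + 3/(p - c))/2 = c/2 + 3/(2*(p - c)))
k = I*√3 (k = √(-3) = I*√3 ≈ 1.732*I)
(M(N, -3) + k)² = ((-3 - 3*(-3 - 1*13))/(2*(-3 - 1*13)) + I*√3)² = ((-3 - 3*(-3 - 13))/(2*(-3 - 13)) + I*√3)² = ((½)*(-3 - 3*(-16))/(-16) + I*√3)² = ((½)*(-1/16)*(-3 + 48) + I*√3)² = ((½)*(-1/16)*45 + I*√3)² = (-45/32 + I*√3)²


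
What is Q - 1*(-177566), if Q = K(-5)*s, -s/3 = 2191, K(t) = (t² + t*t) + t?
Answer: -118219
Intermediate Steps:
K(t) = t + 2*t² (K(t) = (t² + t²) + t = 2*t² + t = t + 2*t²)
s = -6573 (s = -3*2191 = -6573)
Q = -295785 (Q = -5*(1 + 2*(-5))*(-6573) = -5*(1 - 10)*(-6573) = -5*(-9)*(-6573) = 45*(-6573) = -295785)
Q - 1*(-177566) = -295785 - 1*(-177566) = -295785 + 177566 = -118219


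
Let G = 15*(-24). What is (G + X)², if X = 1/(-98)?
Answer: 1244748961/9604 ≈ 1.2961e+5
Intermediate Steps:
G = -360
X = -1/98 ≈ -0.010204
(G + X)² = (-360 - 1/98)² = (-35281/98)² = 1244748961/9604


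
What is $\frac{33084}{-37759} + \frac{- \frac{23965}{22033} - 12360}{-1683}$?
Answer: $\frac{9056927679079}{1400161831101} \approx 6.4685$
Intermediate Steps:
$\frac{33084}{-37759} + \frac{- \frac{23965}{22033} - 12360}{-1683} = 33084 \left(- \frac{1}{37759}\right) + \left(\left(-23965\right) \frac{1}{22033} - 12360\right) \left(- \frac{1}{1683}\right) = - \frac{33084}{37759} + \left(- \frac{23965}{22033} - 12360\right) \left(- \frac{1}{1683}\right) = - \frac{33084}{37759} - - \frac{272351845}{37081539} = - \frac{33084}{37759} + \frac{272351845}{37081539} = \frac{9056927679079}{1400161831101}$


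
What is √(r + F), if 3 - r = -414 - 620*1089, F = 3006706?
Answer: √3682303 ≈ 1918.9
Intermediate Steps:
r = 675597 (r = 3 - (-414 - 620*1089) = 3 - (-414 - 675180) = 3 - 1*(-675594) = 3 + 675594 = 675597)
√(r + F) = √(675597 + 3006706) = √3682303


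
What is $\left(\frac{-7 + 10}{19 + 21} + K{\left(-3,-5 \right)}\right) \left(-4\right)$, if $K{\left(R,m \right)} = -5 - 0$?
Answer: $\frac{197}{10} \approx 19.7$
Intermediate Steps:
$K{\left(R,m \right)} = -5$ ($K{\left(R,m \right)} = -5 + 0 = -5$)
$\left(\frac{-7 + 10}{19 + 21} + K{\left(-3,-5 \right)}\right) \left(-4\right) = \left(\frac{-7 + 10}{19 + 21} - 5\right) \left(-4\right) = \left(\frac{3}{40} - 5\right) \left(-4\right) = \left(- \frac{197}{40}\right) \left(-4\right) = \frac{197}{10}$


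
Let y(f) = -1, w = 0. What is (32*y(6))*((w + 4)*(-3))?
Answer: 384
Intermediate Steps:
(32*y(6))*((w + 4)*(-3)) = (32*(-1))*((0 + 4)*(-3)) = -128*(-3) = -32*(-12) = 384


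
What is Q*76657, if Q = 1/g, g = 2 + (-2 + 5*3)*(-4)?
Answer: -76657/50 ≈ -1533.1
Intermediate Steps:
g = -50 (g = 2 + (-2 + 15)*(-4) = 2 + 13*(-4) = 2 - 52 = -50)
Q = -1/50 (Q = 1/(-50) = -1/50 ≈ -0.020000)
Q*76657 = -1/50*76657 = -76657/50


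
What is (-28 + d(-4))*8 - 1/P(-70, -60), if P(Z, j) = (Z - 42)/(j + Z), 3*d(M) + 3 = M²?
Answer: -32003/168 ≈ -190.49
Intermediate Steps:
d(M) = -1 + M²/3
P(Z, j) = (-42 + Z)/(Z + j)
(-28 + d(-4))*8 - 1/P(-70, -60) = (-28 + (-1 + (⅓)*(-4)²))*8 - 1/((-42 - 70)/(-70 - 60)) = (-28 + (-1 + (⅓)*16))*8 - 1/(-112/(-130)) = (-28 + (-1 + 16/3))*8 - 1/((-1/130*(-112))) = (-28 + 13/3)*8 - 1/56/65 = -71/3*8 - 1*65/56 = -568/3 - 65/56 = -32003/168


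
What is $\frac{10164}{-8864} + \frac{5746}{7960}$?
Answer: $- \frac{936653}{2204920} \approx -0.4248$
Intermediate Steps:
$\frac{10164}{-8864} + \frac{5746}{7960} = 10164 \left(- \frac{1}{8864}\right) + 5746 \cdot \frac{1}{7960} = - \frac{2541}{2216} + \frac{2873}{3980} = - \frac{936653}{2204920}$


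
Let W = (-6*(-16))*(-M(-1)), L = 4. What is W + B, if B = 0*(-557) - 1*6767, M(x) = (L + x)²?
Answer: -7631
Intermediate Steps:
M(x) = (4 + x)²
B = -6767 (B = 0 - 6767 = -6767)
W = -864 (W = (-6*(-16))*(-(4 - 1)²) = 96*(-1*3²) = 96*(-1*9) = 96*(-9) = -864)
W + B = -864 - 6767 = -7631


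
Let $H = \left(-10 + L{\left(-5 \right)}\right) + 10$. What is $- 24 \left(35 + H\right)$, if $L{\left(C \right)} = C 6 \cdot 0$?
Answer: $-840$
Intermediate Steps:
$L{\left(C \right)} = 0$ ($L{\left(C \right)} = 6 C 0 = 0$)
$H = 0$ ($H = \left(-10 + 0\right) + 10 = -10 + 10 = 0$)
$- 24 \left(35 + H\right) = - 24 \left(35 + 0\right) = \left(-24\right) 35 = -840$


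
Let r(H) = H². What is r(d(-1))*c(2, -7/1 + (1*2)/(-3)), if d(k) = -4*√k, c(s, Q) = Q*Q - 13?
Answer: -6592/9 ≈ -732.44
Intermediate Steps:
c(s, Q) = -13 + Q² (c(s, Q) = Q² - 13 = -13 + Q²)
r(d(-1))*c(2, -7/1 + (1*2)/(-3)) = (-4*I)²*(-13 + (-7/1 + (1*2)/(-3))²) = (-4*I)²*(-13 + (-7*1 + 2*(-⅓))²) = -16*(-13 + (-7 - ⅔)²) = -16*(-13 + (-23/3)²) = -16*(-13 + 529/9) = -16*412/9 = -6592/9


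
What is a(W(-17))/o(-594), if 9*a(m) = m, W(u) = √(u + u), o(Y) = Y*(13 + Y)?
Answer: I*√34/3106026 ≈ 1.8773e-6*I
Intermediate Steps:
W(u) = √2*√u (W(u) = √(2*u) = √2*√u)
a(m) = m/9
a(W(-17))/o(-594) = ((√2*√(-17))/9)/((-594*(13 - 594))) = ((√2*(I*√17))/9)/((-594*(-581))) = ((I*√34)/9)/345114 = (I*√34/9)*(1/345114) = I*√34/3106026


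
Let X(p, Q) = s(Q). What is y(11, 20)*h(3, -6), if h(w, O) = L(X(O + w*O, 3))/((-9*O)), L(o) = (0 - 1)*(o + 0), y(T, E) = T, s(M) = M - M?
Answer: 0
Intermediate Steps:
s(M) = 0
X(p, Q) = 0
L(o) = -o
h(w, O) = 0 (h(w, O) = (-1*0)/((-9*O)) = 0*(-1/(9*O)) = 0)
y(11, 20)*h(3, -6) = 11*0 = 0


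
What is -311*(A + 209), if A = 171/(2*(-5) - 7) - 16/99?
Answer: -104043806/1683 ≈ -61820.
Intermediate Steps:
A = -17201/1683 (A = 171/(-10 - 7) - 16*1/99 = 171/(-17) - 16/99 = 171*(-1/17) - 16/99 = -171/17 - 16/99 = -17201/1683 ≈ -10.220)
-311*(A + 209) = -311*(-17201/1683 + 209) = -311*334546/1683 = -104043806/1683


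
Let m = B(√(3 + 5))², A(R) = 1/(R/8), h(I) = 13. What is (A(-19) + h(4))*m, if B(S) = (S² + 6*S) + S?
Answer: 5736 + 53536*√2/19 ≈ 9720.8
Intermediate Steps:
B(S) = S² + 7*S
A(R) = 8/R (A(R) = 1/(R*(⅛)) = 1/(R/8) = 8/R)
m = 8*(7 + 2*√2)² (m = (√(3 + 5)*(7 + √(3 + 5)))² = (√8*(7 + √8))² = ((2*√2)*(7 + 2*√2))² = (2*√2*(7 + 2*√2))² = 8*(7 + 2*√2)² ≈ 772.78)
(A(-19) + h(4))*m = (8/(-19) + 13)*(456 + 224*√2) = (8*(-1/19) + 13)*(456 + 224*√2) = (-8/19 + 13)*(456 + 224*√2) = 239*(456 + 224*√2)/19 = 5736 + 53536*√2/19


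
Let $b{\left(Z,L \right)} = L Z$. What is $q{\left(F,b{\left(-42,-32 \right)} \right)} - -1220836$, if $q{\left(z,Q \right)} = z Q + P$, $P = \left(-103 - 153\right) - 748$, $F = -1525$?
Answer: $-829768$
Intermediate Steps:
$P = -1004$ ($P = -256 - 748 = -1004$)
$q{\left(z,Q \right)} = -1004 + Q z$ ($q{\left(z,Q \right)} = z Q - 1004 = Q z - 1004 = -1004 + Q z$)
$q{\left(F,b{\left(-42,-32 \right)} \right)} - -1220836 = \left(-1004 + \left(-32\right) \left(-42\right) \left(-1525\right)\right) - -1220836 = \left(-1004 + 1344 \left(-1525\right)\right) + 1220836 = \left(-1004 - 2049600\right) + 1220836 = -2050604 + 1220836 = -829768$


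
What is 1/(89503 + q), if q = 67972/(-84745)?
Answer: 84745/7584863763 ≈ 1.1173e-5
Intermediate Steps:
q = -67972/84745 (q = 67972*(-1/84745) = -67972/84745 ≈ -0.80208)
1/(89503 + q) = 1/(89503 - 67972/84745) = 1/(7584863763/84745) = 84745/7584863763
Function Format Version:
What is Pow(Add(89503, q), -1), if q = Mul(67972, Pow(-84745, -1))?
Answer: Rational(84745, 7584863763) ≈ 1.1173e-5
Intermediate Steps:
q = Rational(-67972, 84745) (q = Mul(67972, Rational(-1, 84745)) = Rational(-67972, 84745) ≈ -0.80208)
Pow(Add(89503, q), -1) = Pow(Add(89503, Rational(-67972, 84745)), -1) = Pow(Rational(7584863763, 84745), -1) = Rational(84745, 7584863763)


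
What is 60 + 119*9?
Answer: 1131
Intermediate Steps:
60 + 119*9 = 60 + 1071 = 1131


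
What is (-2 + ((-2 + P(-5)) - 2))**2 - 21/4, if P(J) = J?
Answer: 463/4 ≈ 115.75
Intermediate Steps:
(-2 + ((-2 + P(-5)) - 2))**2 - 21/4 = (-2 + ((-2 - 5) - 2))**2 - 21/4 = (-2 + (-7 - 2))**2 + (1/4)*(-21) = (-2 - 9)**2 - 21/4 = (-11)**2 - 21/4 = 121 - 21/4 = 463/4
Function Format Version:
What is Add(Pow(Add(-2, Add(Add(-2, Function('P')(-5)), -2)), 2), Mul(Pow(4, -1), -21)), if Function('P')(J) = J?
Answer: Rational(463, 4) ≈ 115.75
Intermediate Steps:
Add(Pow(Add(-2, Add(Add(-2, Function('P')(-5)), -2)), 2), Mul(Pow(4, -1), -21)) = Add(Pow(Add(-2, Add(Add(-2, -5), -2)), 2), Mul(Pow(4, -1), -21)) = Add(Pow(Add(-2, Add(-7, -2)), 2), Mul(Rational(1, 4), -21)) = Add(Pow(Add(-2, -9), 2), Rational(-21, 4)) = Add(Pow(-11, 2), Rational(-21, 4)) = Add(121, Rational(-21, 4)) = Rational(463, 4)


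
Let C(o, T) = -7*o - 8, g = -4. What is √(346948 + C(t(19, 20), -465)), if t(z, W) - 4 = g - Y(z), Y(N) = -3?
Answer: √346919 ≈ 589.00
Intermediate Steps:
t(z, W) = 3 (t(z, W) = 4 + (-4 - 1*(-3)) = 4 + (-4 + 3) = 4 - 1 = 3)
C(o, T) = -8 - 7*o
√(346948 + C(t(19, 20), -465)) = √(346948 + (-8 - 7*3)) = √(346948 + (-8 - 21)) = √(346948 - 29) = √346919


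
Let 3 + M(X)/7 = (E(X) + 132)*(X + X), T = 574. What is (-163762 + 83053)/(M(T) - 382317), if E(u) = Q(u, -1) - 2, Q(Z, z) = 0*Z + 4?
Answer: -80709/694486 ≈ -0.11621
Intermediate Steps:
Q(Z, z) = 4 (Q(Z, z) = 0 + 4 = 4)
E(u) = 2 (E(u) = 4 - 2 = 2)
M(X) = -21 + 1876*X (M(X) = -21 + 7*((2 + 132)*(X + X)) = -21 + 7*(134*(2*X)) = -21 + 7*(268*X) = -21 + 1876*X)
(-163762 + 83053)/(M(T) - 382317) = (-163762 + 83053)/((-21 + 1876*574) - 382317) = -80709/((-21 + 1076824) - 382317) = -80709/(1076803 - 382317) = -80709/694486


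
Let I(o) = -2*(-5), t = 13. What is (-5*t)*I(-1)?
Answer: -650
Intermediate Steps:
I(o) = 10
(-5*t)*I(-1) = -5*13*10 = -65*10 = -650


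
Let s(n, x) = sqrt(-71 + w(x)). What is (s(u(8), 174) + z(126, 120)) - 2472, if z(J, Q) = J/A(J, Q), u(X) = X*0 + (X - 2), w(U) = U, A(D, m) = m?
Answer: -49419/20 + sqrt(103) ≈ -2460.8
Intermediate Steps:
u(X) = -2 + X (u(X) = 0 + (-2 + X) = -2 + X)
s(n, x) = sqrt(-71 + x)
z(J, Q) = J/Q
(s(u(8), 174) + z(126, 120)) - 2472 = (sqrt(-71 + 174) + 126/120) - 2472 = (sqrt(103) + 126*(1/120)) - 2472 = (sqrt(103) + 21/20) - 2472 = (21/20 + sqrt(103)) - 2472 = -49419/20 + sqrt(103)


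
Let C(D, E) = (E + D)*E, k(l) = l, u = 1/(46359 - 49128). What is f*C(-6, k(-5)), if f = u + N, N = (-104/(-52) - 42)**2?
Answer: 243671945/2769 ≈ 88000.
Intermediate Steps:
u = -1/2769 (u = 1/(-2769) = -1/2769 ≈ -0.00036114)
N = 1600 (N = (-104*(-1/52) - 42)**2 = (2 - 42)**2 = (-40)**2 = 1600)
C(D, E) = E*(D + E) (C(D, E) = (D + E)*E = E*(D + E))
f = 4430399/2769 (f = -1/2769 + 1600 = 4430399/2769 ≈ 1600.0)
f*C(-6, k(-5)) = 4430399*(-5*(-6 - 5))/2769 = 4430399*(-5*(-11))/2769 = (4430399/2769)*55 = 243671945/2769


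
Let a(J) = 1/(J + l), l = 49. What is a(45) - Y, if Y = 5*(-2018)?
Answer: 948461/94 ≈ 10090.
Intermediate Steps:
Y = -10090
a(J) = 1/(49 + J) (a(J) = 1/(J + 49) = 1/(49 + J))
a(45) - Y = 1/(49 + 45) - 1*(-10090) = 1/94 + 10090 = 948461/94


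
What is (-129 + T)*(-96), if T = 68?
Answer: 5856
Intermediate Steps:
(-129 + T)*(-96) = (-129 + 68)*(-96) = -61*(-96) = 5856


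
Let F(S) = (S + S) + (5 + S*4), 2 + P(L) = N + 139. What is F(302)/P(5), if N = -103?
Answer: 1817/34 ≈ 53.441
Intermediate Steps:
P(L) = 34 (P(L) = -2 + (-103 + 139) = -2 + 36 = 34)
F(S) = 5 + 6*S (F(S) = 2*S + (5 + 4*S) = 5 + 6*S)
F(302)/P(5) = (5 + 6*302)/34 = (5 + 1812)*(1/34) = 1817*(1/34) = 1817/34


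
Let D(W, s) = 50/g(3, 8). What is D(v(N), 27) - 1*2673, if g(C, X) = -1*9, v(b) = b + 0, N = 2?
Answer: -24107/9 ≈ -2678.6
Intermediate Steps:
v(b) = b
g(C, X) = -9
D(W, s) = -50/9 (D(W, s) = 50/(-9) = 50*(-⅑) = -50/9)
D(v(N), 27) - 1*2673 = -50/9 - 1*2673 = -50/9 - 2673 = -24107/9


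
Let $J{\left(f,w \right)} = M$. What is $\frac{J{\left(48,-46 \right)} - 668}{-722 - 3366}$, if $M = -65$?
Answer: $\frac{733}{4088} \approx 0.17931$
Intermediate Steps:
$J{\left(f,w \right)} = -65$
$\frac{J{\left(48,-46 \right)} - 668}{-722 - 3366} = \frac{-65 - 668}{-722 - 3366} = - \frac{733}{-4088} = \left(-733\right) \left(- \frac{1}{4088}\right) = \frac{733}{4088}$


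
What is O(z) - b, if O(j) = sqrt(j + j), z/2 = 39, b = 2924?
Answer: -2924 + 2*sqrt(39) ≈ -2911.5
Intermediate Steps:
z = 78 (z = 2*39 = 78)
O(j) = sqrt(2)*sqrt(j) (O(j) = sqrt(2*j) = sqrt(2)*sqrt(j))
O(z) - b = sqrt(2)*sqrt(78) - 1*2924 = 2*sqrt(39) - 2924 = -2924 + 2*sqrt(39)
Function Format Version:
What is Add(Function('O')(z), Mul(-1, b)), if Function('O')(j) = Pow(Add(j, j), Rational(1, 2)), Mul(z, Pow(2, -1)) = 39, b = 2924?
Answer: Add(-2924, Mul(2, Pow(39, Rational(1, 2)))) ≈ -2911.5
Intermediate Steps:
z = 78 (z = Mul(2, 39) = 78)
Function('O')(j) = Mul(Pow(2, Rational(1, 2)), Pow(j, Rational(1, 2))) (Function('O')(j) = Pow(Mul(2, j), Rational(1, 2)) = Mul(Pow(2, Rational(1, 2)), Pow(j, Rational(1, 2))))
Add(Function('O')(z), Mul(-1, b)) = Add(Mul(Pow(2, Rational(1, 2)), Pow(78, Rational(1, 2))), Mul(-1, 2924)) = Add(Mul(2, Pow(39, Rational(1, 2))), -2924) = Add(-2924, Mul(2, Pow(39, Rational(1, 2))))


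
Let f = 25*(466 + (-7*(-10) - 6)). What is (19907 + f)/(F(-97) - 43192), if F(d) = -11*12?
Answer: -33157/43324 ≈ -0.76533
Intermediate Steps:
F(d) = -132
f = 13250 (f = 25*(466 + (70 - 6)) = 25*(466 + 64) = 25*530 = 13250)
(19907 + f)/(F(-97) - 43192) = (19907 + 13250)/(-132 - 43192) = 33157/(-43324) = 33157*(-1/43324) = -33157/43324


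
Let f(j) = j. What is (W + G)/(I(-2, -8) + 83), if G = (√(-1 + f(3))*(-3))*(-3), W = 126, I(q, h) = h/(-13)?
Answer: 1638/1087 + 117*√2/1087 ≈ 1.6591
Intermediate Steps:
I(q, h) = -h/13 (I(q, h) = h*(-1/13) = -h/13)
G = 9*√2 (G = (√(-1 + 3)*(-3))*(-3) = (√2*(-3))*(-3) = -3*√2*(-3) = 9*√2 ≈ 12.728)
(W + G)/(I(-2, -8) + 83) = (126 + 9*√2)/(-1/13*(-8) + 83) = (126 + 9*√2)/(8/13 + 83) = (126 + 9*√2)/(1087/13) = (126 + 9*√2)*(13/1087) = 1638/1087 + 117*√2/1087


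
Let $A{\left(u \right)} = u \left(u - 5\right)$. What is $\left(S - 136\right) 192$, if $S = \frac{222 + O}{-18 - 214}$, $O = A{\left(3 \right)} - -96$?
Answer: $- \frac{764736}{29} \approx -26370.0$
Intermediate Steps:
$A{\left(u \right)} = u \left(-5 + u\right)$
$O = 90$ ($O = 3 \left(-5 + 3\right) - -96 = 3 \left(-2\right) + 96 = -6 + 96 = 90$)
$S = - \frac{39}{29}$ ($S = \frac{222 + 90}{-18 - 214} = \frac{312}{-232} = 312 \left(- \frac{1}{232}\right) = - \frac{39}{29} \approx -1.3448$)
$\left(S - 136\right) 192 = \left(- \frac{39}{29} - 136\right) 192 = \left(- \frac{3983}{29}\right) 192 = - \frac{764736}{29}$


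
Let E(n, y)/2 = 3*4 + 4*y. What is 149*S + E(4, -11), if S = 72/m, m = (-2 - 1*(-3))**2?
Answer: 10664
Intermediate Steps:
m = 1 (m = (-2 + 3)**2 = 1**2 = 1)
S = 72 (S = 72/1 = 72*1 = 72)
E(n, y) = 24 + 8*y (E(n, y) = 2*(3*4 + 4*y) = 2*(12 + 4*y) = 24 + 8*y)
149*S + E(4, -11) = 149*72 + (24 + 8*(-11)) = 10728 + (24 - 88) = 10728 - 64 = 10664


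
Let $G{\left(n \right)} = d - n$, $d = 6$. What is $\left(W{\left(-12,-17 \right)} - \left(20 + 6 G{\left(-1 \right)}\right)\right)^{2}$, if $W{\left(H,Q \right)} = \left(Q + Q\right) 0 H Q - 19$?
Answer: $6561$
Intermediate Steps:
$G{\left(n \right)} = 6 - n$
$W{\left(H,Q \right)} = -19$ ($W{\left(H,Q \right)} = 2 Q 0 H Q - 19 = 0 H Q - 19 = 0 Q - 19 = 0 - 19 = -19$)
$\left(W{\left(-12,-17 \right)} - \left(20 + 6 G{\left(-1 \right)}\right)\right)^{2} = \left(-19 + \left(- 6 \left(6 - -1\right) + 5 \left(-4\right)\right)\right)^{2} = \left(-19 - \left(20 + 6 \left(6 + 1\right)\right)\right)^{2} = \left(-19 - 62\right)^{2} = \left(-81\right)^{2} = 6561$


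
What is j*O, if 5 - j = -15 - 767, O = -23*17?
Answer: -307717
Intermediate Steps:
O = -391
j = 787 (j = 5 - (-15 - 767) = 5 - 1*(-782) = 5 + 782 = 787)
j*O = 787*(-391) = -307717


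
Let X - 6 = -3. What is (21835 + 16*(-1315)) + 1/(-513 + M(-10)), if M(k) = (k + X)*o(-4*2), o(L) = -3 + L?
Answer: 346619/436 ≈ 795.00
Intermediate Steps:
X = 3 (X = 6 - 3 = 3)
M(k) = -33 - 11*k (M(k) = (k + 3)*(-3 - 4*2) = (3 + k)*(-3 - 8) = (3 + k)*(-11) = -33 - 11*k)
(21835 + 16*(-1315)) + 1/(-513 + M(-10)) = (21835 + 16*(-1315)) + 1/(-513 + (-33 - 11*(-10))) = (21835 - 21040) + 1/(-513 + (-33 + 110)) = 795 + 1/(-513 + 77) = 795 + 1/(-436) = 795 - 1/436 = 346619/436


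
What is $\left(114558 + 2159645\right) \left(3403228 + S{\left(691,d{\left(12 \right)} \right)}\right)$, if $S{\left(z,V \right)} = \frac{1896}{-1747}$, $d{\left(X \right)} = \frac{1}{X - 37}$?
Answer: $\frac{13521131616876260}{1747} \approx 7.7396 \cdot 10^{12}$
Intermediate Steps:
$d{\left(X \right)} = \frac{1}{-37 + X}$
$S{\left(z,V \right)} = - \frac{1896}{1747}$ ($S{\left(z,V \right)} = 1896 \left(- \frac{1}{1747}\right) = - \frac{1896}{1747}$)
$\left(114558 + 2159645\right) \left(3403228 + S{\left(691,d{\left(12 \right)} \right)}\right) = \left(114558 + 2159645\right) \left(3403228 - \frac{1896}{1747}\right) = 2274203 \cdot \frac{5945437420}{1747} = \frac{13521131616876260}{1747}$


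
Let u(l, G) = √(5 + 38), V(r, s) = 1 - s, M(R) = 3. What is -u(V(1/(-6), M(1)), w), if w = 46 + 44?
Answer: -√43 ≈ -6.5574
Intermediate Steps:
w = 90
u(l, G) = √43
-u(V(1/(-6), M(1)), w) = -√43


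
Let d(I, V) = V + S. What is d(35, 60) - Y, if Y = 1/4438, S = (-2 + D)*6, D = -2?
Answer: 159767/4438 ≈ 36.000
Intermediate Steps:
S = -24 (S = (-2 - 2)*6 = -4*6 = -24)
Y = 1/4438 ≈ 0.00022533
d(I, V) = -24 + V (d(I, V) = V - 24 = -24 + V)
d(35, 60) - Y = (-24 + 60) - 1*1/4438 = 36 - 1/4438 = 159767/4438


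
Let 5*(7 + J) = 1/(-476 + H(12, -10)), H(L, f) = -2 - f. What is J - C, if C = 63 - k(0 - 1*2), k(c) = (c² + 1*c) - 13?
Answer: -189541/2340 ≈ -81.000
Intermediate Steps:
k(c) = -13 + c + c² (k(c) = (c² + c) - 13 = (c + c²) - 13 = -13 + c + c²)
J = -16381/2340 (J = -7 + 1/(5*(-476 + (-2 - 1*(-10)))) = -7 + 1/(5*(-476 + (-2 + 10))) = -7 + 1/(5*(-476 + 8)) = -7 + (⅕)/(-468) = -7 + (⅕)*(-1/468) = -7 - 1/2340 = -16381/2340 ≈ -7.0004)
C = 74 (C = 63 - (-13 + (0 - 1*2) + (0 - 1*2)²) = 63 - (-13 + (0 - 2) + (0 - 2)²) = 63 - (-13 - 2 + (-2)²) = 63 - (-13 - 2 + 4) = 63 - 1*(-11) = 63 + 11 = 74)
J - C = -16381/2340 - 1*74 = -16381/2340 - 74 = -189541/2340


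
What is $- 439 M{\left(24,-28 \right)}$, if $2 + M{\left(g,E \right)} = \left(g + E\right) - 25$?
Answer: $13609$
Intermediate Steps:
$M{\left(g,E \right)} = -27 + E + g$ ($M{\left(g,E \right)} = -2 - \left(25 - E - g\right) = -2 + \left(-25 + E + g\right) = -27 + E + g$)
$- 439 M{\left(24,-28 \right)} = - 439 \left(-27 - 28 + 24\right) = \left(-439\right) \left(-31\right) = 13609$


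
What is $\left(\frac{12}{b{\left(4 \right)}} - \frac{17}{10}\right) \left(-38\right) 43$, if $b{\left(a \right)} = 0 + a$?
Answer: $- \frac{10621}{5} \approx -2124.2$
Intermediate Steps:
$b{\left(a \right)} = a$
$\left(\frac{12}{b{\left(4 \right)}} - \frac{17}{10}\right) \left(-38\right) 43 = \left(\frac{12}{4} - \frac{17}{10}\right) \left(-38\right) 43 = \left(12 \cdot \frac{1}{4} - \frac{17}{10}\right) \left(-38\right) 43 = \left(3 - \frac{17}{10}\right) \left(-38\right) 43 = \frac{13}{10} \left(-38\right) 43 = \left(- \frac{247}{5}\right) 43 = - \frac{10621}{5}$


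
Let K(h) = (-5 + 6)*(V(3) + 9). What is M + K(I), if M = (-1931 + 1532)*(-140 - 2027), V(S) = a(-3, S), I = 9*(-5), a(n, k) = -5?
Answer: 864637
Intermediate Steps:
I = -45
V(S) = -5
K(h) = 4 (K(h) = (-5 + 6)*(-5 + 9) = 1*4 = 4)
M = 864633 (M = -399*(-2167) = 864633)
M + K(I) = 864633 + 4 = 864637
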